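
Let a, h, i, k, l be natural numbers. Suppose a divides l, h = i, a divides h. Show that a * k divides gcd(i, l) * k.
h = i and a divides h, therefore a divides i. Since a divides l, a divides gcd(i, l). Then a * k divides gcd(i, l) * k.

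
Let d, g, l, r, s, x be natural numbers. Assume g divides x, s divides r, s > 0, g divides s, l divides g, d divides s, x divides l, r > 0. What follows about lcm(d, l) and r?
lcm(d, l) ≤ r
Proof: Since g divides x and x divides l, g divides l. Since l divides g, g = l. Since g divides s, l divides s. d divides s, so lcm(d, l) divides s. Since s > 0, lcm(d, l) ≤ s. From s divides r and r > 0, s ≤ r. Since lcm(d, l) ≤ s, lcm(d, l) ≤ r.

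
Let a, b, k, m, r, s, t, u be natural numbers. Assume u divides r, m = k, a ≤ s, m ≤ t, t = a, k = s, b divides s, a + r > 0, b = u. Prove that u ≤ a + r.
m = k and k = s, therefore m = s. t = a and m ≤ t, therefore m ≤ a. Since m = s, s ≤ a. Since a ≤ s, s = a. b = u and b divides s, thus u divides s. s = a, so u divides a. u divides r, so u divides a + r. Since a + r > 0, u ≤ a + r.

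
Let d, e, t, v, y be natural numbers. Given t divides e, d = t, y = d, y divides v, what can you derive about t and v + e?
t divides v + e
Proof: y = d and d = t, so y = t. From y divides v, t divides v. Since t divides e, t divides v + e.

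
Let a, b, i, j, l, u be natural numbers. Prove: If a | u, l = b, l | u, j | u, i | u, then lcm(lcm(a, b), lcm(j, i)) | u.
Since l = b and l | u, b | u. a | u, so lcm(a, b) | u. j | u and i | u, thus lcm(j, i) | u. lcm(a, b) | u, so lcm(lcm(a, b), lcm(j, i)) | u.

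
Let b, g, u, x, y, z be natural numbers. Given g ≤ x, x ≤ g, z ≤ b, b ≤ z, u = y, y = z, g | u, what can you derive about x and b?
x | b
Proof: g ≤ x and x ≤ g, hence g = x. z ≤ b and b ≤ z, hence z = b. From u = y and y = z, u = z. g | u, so g | z. z = b, so g | b. g = x, so x | b.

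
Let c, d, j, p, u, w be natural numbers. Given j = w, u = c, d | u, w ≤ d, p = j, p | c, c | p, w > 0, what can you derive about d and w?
d = w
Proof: Because c | p and p | c, c = p. Since u = c, u = p. d | u, so d | p. Because p = j, d | j. j = w, so d | w. Since w > 0, d ≤ w. w ≤ d, so d = w.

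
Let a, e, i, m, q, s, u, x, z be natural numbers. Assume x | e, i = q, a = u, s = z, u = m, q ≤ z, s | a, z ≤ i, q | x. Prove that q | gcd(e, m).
q | x and x | e, hence q | e. i = q and z ≤ i, hence z ≤ q. q ≤ z, so z = q. a = u and s | a, thus s | u. s = z, so z | u. u = m, so z | m. Since z = q, q | m. q | e, so q | gcd(e, m).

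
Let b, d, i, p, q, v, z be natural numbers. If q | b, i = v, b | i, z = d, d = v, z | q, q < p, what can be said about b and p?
b < p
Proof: i = v and b | i, therefore b | v. z = d and d = v, therefore z = v. Because z | q, v | q. b | v, so b | q. q | b, so q = b. q < p, so b < p.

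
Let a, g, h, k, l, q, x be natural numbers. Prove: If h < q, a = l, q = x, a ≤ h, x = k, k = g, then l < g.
Since q = x and x = k, q = k. h < q, so h < k. a ≤ h, so a < k. a = l, so l < k. Because k = g, l < g.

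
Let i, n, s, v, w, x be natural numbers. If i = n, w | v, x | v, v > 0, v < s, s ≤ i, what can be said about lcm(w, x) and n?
lcm(w, x) < n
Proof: Because w | v and x | v, lcm(w, x) | v. Since v > 0, lcm(w, x) ≤ v. v < s and s ≤ i, hence v < i. lcm(w, x) ≤ v, so lcm(w, x) < i. Since i = n, lcm(w, x) < n.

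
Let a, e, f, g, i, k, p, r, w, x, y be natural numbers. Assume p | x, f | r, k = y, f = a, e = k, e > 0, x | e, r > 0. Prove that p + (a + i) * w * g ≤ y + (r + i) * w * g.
e = k and k = y, thus e = y. Since p | x and x | e, p | e. Since e > 0, p ≤ e. e = y, so p ≤ y. Because f = a and f | r, a | r. Since r > 0, a ≤ r. Then a + i ≤ r + i. Then (a + i) * w ≤ (r + i) * w. Then (a + i) * w * g ≤ (r + i) * w * g. Since p ≤ y, p + (a + i) * w * g ≤ y + (r + i) * w * g.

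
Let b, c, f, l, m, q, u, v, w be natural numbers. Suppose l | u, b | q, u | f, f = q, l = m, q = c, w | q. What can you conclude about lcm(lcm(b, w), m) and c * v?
lcm(lcm(b, w), m) | c * v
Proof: b | q and w | q, thus lcm(b, w) | q. Since l = m and l | u, m | u. Because f = q and u | f, u | q. Since m | u, m | q. Since lcm(b, w) | q, lcm(lcm(b, w), m) | q. Since q = c, lcm(lcm(b, w), m) | c. Then lcm(lcm(b, w), m) | c * v.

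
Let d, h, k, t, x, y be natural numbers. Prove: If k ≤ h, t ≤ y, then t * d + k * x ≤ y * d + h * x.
t ≤ y. By multiplying by a non-negative, t * d ≤ y * d. k ≤ h. By multiplying by a non-negative, k * x ≤ h * x. Because t * d ≤ y * d, t * d + k * x ≤ y * d + h * x.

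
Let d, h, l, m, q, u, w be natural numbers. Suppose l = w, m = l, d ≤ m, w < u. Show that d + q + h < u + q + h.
m = l and d ≤ m, therefore d ≤ l. Since l = w, d ≤ w. Since w < u, d < u. Then d + q < u + q. Then d + q + h < u + q + h.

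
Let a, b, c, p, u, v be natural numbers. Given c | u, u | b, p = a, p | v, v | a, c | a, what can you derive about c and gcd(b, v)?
c | gcd(b, v)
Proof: c | u and u | b, hence c | b. Because p = a and p | v, a | v. Since v | a, a = v. Since c | a, c | v. Since c | b, c | gcd(b, v).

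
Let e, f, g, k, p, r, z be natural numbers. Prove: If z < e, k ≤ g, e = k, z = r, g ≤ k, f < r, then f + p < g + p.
k ≤ g and g ≤ k, so k = g. Since e = k, e = g. z = r and z < e, hence r < e. f < r, so f < e. Since e = g, f < g. Then f + p < g + p.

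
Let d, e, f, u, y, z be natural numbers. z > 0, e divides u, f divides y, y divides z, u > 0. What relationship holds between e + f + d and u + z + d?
e + f + d ≤ u + z + d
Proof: e divides u and u > 0, therefore e ≤ u. Because f divides y and y divides z, f divides z. Since z > 0, f ≤ z. e ≤ u, so e + f ≤ u + z. Then e + f + d ≤ u + z + d.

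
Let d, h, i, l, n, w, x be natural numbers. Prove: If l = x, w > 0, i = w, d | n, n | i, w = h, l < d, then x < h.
l = x and l < d, hence x < d. d | n and n | i, so d | i. i = w, so d | w. From w > 0, d ≤ w. w = h, so d ≤ h. Since x < d, x < h.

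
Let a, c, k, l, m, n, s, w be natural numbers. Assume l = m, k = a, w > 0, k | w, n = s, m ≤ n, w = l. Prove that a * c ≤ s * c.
w = l and l = m, therefore w = m. k | w and w > 0, hence k ≤ w. Since w = m, k ≤ m. Since k = a, a ≤ m. From n = s and m ≤ n, m ≤ s. a ≤ m, so a ≤ s. Then a * c ≤ s * c.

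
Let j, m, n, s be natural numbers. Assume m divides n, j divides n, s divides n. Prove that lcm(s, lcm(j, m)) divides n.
j divides n and m divides n, so lcm(j, m) divides n. s divides n, so lcm(s, lcm(j, m)) divides n.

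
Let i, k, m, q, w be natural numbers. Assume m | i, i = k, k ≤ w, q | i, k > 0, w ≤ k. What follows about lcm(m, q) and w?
lcm(m, q) ≤ w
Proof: k ≤ w and w ≤ k, so k = w. From m | i and q | i, lcm(m, q) | i. Since i = k, lcm(m, q) | k. Because k > 0, lcm(m, q) ≤ k. From k = w, lcm(m, q) ≤ w.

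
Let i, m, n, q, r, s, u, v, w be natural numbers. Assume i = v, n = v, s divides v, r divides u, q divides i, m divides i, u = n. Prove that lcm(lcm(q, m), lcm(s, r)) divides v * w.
q divides i and m divides i, therefore lcm(q, m) divides i. i = v, so lcm(q, m) divides v. u = n and n = v, hence u = v. r divides u, so r divides v. Since s divides v, lcm(s, r) divides v. lcm(q, m) divides v, so lcm(lcm(q, m), lcm(s, r)) divides v. Then lcm(lcm(q, m), lcm(s, r)) divides v * w.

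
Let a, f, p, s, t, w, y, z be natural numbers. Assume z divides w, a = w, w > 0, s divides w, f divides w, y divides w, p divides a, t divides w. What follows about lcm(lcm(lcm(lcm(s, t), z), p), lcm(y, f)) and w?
lcm(lcm(lcm(lcm(s, t), z), p), lcm(y, f)) ≤ w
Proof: s divides w and t divides w, so lcm(s, t) divides w. Since z divides w, lcm(lcm(s, t), z) divides w. Since a = w and p divides a, p divides w. From lcm(lcm(s, t), z) divides w, lcm(lcm(lcm(s, t), z), p) divides w. Since y divides w and f divides w, lcm(y, f) divides w. lcm(lcm(lcm(s, t), z), p) divides w, so lcm(lcm(lcm(lcm(s, t), z), p), lcm(y, f)) divides w. Since w > 0, lcm(lcm(lcm(lcm(s, t), z), p), lcm(y, f)) ≤ w.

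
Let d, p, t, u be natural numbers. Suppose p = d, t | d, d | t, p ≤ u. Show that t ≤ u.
d | t and t | d, hence d = t. Since p = d, p = t. Since p ≤ u, t ≤ u.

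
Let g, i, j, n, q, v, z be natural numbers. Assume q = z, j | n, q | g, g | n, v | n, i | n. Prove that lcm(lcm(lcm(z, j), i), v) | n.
q | g and g | n, therefore q | n. Since q = z, z | n. Since j | n, lcm(z, j) | n. From i | n, lcm(lcm(z, j), i) | n. Since v | n, lcm(lcm(lcm(z, j), i), v) | n.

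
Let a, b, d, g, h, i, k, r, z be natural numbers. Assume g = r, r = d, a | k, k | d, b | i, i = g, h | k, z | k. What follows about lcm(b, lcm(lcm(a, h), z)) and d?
lcm(b, lcm(lcm(a, h), z)) | d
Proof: i = g and g = r, thus i = r. Since r = d, i = d. b | i, so b | d. a | k and h | k, thus lcm(a, h) | k. z | k, so lcm(lcm(a, h), z) | k. Since k | d, lcm(lcm(a, h), z) | d. From b | d, lcm(b, lcm(lcm(a, h), z)) | d.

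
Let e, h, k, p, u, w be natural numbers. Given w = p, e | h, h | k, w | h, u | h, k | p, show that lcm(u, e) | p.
Because h | k and k | p, h | p. w = p and w | h, thus p | h. h | p, so h = p. From u | h and e | h, lcm(u, e) | h. h = p, so lcm(u, e) | p.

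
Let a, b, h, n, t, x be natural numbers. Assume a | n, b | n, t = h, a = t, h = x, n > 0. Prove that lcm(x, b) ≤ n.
From t = h and h = x, t = x. Since a = t, a = x. From a | n, x | n. b | n, so lcm(x, b) | n. Since n > 0, lcm(x, b) ≤ n.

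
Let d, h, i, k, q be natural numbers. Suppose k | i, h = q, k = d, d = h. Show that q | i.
d = h and h = q, thus d = q. k = d and k | i, thus d | i. Since d = q, q | i.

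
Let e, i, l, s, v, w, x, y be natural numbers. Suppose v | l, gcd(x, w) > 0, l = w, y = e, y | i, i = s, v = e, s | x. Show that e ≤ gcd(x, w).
Since i = s and y | i, y | s. Since y = e, e | s. s | x, so e | x. l = w and v | l, hence v | w. Because v = e, e | w. Since e | x, e | gcd(x, w). Since gcd(x, w) > 0, e ≤ gcd(x, w).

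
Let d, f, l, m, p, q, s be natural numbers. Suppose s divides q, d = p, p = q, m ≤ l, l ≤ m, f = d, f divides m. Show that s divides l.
d = p and p = q, so d = q. Since m ≤ l and l ≤ m, m = l. f = d and f divides m, so d divides m. Since m = l, d divides l. d = q, so q divides l. s divides q, so s divides l.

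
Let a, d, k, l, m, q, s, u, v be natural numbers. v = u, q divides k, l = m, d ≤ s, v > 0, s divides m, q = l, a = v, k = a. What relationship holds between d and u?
d ≤ u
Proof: From k = a and a = v, k = v. q = l and q divides k, so l divides k. Since l = m, m divides k. Since k = v, m divides v. s divides m, so s divides v. v > 0, so s ≤ v. v = u, so s ≤ u. Since d ≤ s, d ≤ u.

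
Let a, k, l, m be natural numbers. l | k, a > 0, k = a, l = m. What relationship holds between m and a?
m ≤ a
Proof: k = a and l | k, so l | a. Since a > 0, l ≤ a. l = m, so m ≤ a.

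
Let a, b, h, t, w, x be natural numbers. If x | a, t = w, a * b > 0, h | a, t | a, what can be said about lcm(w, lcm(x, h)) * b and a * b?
lcm(w, lcm(x, h)) * b ≤ a * b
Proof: t = w and t | a, therefore w | a. x | a and h | a, thus lcm(x, h) | a. w | a, so lcm(w, lcm(x, h)) | a. Then lcm(w, lcm(x, h)) * b | a * b. Because a * b > 0, lcm(w, lcm(x, h)) * b ≤ a * b.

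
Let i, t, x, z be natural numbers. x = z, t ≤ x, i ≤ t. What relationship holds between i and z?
i ≤ z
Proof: i ≤ t and t ≤ x, thus i ≤ x. x = z, so i ≤ z.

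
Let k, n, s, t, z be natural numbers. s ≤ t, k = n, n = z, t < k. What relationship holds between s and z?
s < z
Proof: From k = n and n = z, k = z. s ≤ t and t < k, hence s < k. From k = z, s < z.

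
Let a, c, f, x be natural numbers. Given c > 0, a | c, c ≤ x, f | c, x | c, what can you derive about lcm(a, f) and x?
lcm(a, f) ≤ x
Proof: Because x | c and c > 0, x ≤ c. Since c ≤ x, c = x. Because a | c and f | c, lcm(a, f) | c. c > 0, so lcm(a, f) ≤ c. c = x, so lcm(a, f) ≤ x.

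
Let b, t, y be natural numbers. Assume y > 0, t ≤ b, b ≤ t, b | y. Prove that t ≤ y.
b ≤ t and t ≤ b, so b = t. Since b | y and y > 0, b ≤ y. b = t, so t ≤ y.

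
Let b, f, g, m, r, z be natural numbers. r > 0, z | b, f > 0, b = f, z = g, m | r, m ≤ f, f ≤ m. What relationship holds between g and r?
g ≤ r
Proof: b = f and z | b, so z | f. f > 0, so z ≤ f. From m ≤ f and f ≤ m, m = f. m | r, so f | r. Since r > 0, f ≤ r. Since z ≤ f, z ≤ r. z = g, so g ≤ r.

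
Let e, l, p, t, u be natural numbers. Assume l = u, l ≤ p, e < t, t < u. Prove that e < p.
Because e < t and t < u, e < u. l = u and l ≤ p, thus u ≤ p. Because e < u, e < p.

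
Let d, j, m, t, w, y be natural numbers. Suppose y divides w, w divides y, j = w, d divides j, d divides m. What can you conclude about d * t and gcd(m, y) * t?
d * t divides gcd(m, y) * t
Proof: w divides y and y divides w, so w = y. Since j = w, j = y. d divides j, so d divides y. Since d divides m, d divides gcd(m, y). Then d * t divides gcd(m, y) * t.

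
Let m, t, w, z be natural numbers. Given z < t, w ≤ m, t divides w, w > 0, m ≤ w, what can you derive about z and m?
z < m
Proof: Since w ≤ m and m ≤ w, w = m. t divides w and w > 0, thus t ≤ w. z < t, so z < w. From w = m, z < m.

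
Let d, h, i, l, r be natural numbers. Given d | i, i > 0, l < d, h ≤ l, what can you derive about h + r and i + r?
h + r < i + r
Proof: Since h ≤ l and l < d, h < d. d | i and i > 0, hence d ≤ i. h < d, so h < i. Then h + r < i + r.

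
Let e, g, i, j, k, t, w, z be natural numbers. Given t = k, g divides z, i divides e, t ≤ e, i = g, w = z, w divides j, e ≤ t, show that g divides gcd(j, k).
w = z and w divides j, thus z divides j. Since g divides z, g divides j. e ≤ t and t ≤ e, thus e = t. i = g and i divides e, thus g divides e. e = t, so g divides t. t = k, so g divides k. Since g divides j, g divides gcd(j, k).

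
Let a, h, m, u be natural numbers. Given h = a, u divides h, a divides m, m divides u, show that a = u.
h = a and u divides h, therefore u divides a. a divides m and m divides u, hence a divides u. u divides a, so u = a. Then a = u.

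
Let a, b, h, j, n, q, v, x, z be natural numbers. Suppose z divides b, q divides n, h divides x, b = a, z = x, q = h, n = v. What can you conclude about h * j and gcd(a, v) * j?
h * j divides gcd(a, v) * j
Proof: Since z = x and z divides b, x divides b. From b = a, x divides a. Because h divides x, h divides a. n = v and q divides n, hence q divides v. Since q = h, h divides v. Since h divides a, h divides gcd(a, v). Then h * j divides gcd(a, v) * j.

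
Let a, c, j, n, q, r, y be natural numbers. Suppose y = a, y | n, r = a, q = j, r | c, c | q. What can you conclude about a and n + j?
a | n + j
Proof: y = a and y | n, therefore a | n. r | c and c | q, thus r | q. r = a, so a | q. Since q = j, a | j. Since a | n, a | n + j.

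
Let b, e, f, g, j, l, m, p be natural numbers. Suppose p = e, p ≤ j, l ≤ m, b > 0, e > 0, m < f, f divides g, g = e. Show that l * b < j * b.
Since g = e and f divides g, f divides e. e > 0, so f ≤ e. m < f, so m < e. Because l ≤ m, l < e. p = e and p ≤ j, hence e ≤ j. From l < e, l < j. Using b > 0 and multiplying by a positive, l * b < j * b.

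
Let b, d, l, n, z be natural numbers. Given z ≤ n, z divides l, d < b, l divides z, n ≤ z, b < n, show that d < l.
n ≤ z and z ≤ n, thus n = z. z divides l and l divides z, hence z = l. Since n = z, n = l. d < b and b < n, thus d < n. Since n = l, d < l.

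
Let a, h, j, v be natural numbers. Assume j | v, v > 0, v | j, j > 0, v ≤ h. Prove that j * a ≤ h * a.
v | j and j > 0, hence v ≤ j. j | v and v > 0, thus j ≤ v. v ≤ j, so v = j. v ≤ h, so j ≤ h. Then j * a ≤ h * a.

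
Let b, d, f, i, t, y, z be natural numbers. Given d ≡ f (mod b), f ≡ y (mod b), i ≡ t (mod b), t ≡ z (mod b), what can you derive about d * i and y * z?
d * i ≡ y * z (mod b)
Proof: d ≡ f (mod b) and f ≡ y (mod b), therefore d ≡ y (mod b). i ≡ t (mod b) and t ≡ z (mod b), so i ≡ z (mod b). Using d ≡ y (mod b), by multiplying congruences, d * i ≡ y * z (mod b).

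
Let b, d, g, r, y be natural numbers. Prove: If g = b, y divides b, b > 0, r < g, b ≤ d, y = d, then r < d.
y = d and y divides b, thus d divides b. b > 0, so d ≤ b. b ≤ d, so b = d. g = b, so g = d. Since r < g, r < d.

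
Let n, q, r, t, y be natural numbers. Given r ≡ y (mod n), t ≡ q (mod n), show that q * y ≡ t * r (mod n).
t ≡ q (mod n) and r ≡ y (mod n), thus t * r ≡ q * y (mod n). Then q * y ≡ t * r (mod n).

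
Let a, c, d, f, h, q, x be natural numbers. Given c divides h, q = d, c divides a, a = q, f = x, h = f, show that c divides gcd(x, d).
From h = f and c divides h, c divides f. Since f = x, c divides x. From a = q and q = d, a = d. c divides a, so c divides d. Because c divides x, c divides gcd(x, d).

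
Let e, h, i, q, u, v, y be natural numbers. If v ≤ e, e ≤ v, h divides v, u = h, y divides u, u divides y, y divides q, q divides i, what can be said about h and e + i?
h divides e + i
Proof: From v ≤ e and e ≤ v, v = e. Since h divides v, h divides e. Because y divides u and u divides y, y = u. Since y divides q, u divides q. u = h, so h divides q. Since q divides i, h divides i. Since h divides e, h divides e + i.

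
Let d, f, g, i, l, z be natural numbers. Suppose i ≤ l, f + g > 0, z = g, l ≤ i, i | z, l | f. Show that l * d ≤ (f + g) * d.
i ≤ l and l ≤ i, hence i = l. z = g and i | z, therefore i | g. i = l, so l | g. Since l | f, l | f + g. Since f + g > 0, l ≤ f + g. Then l * d ≤ (f + g) * d.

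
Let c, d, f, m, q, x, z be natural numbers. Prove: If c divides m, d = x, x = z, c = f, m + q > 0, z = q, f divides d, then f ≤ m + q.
c = f and c divides m, hence f divides m. x = z and z = q, therefore x = q. Since d = x and f divides d, f divides x. x = q, so f divides q. f divides m, so f divides m + q. From m + q > 0, f ≤ m + q.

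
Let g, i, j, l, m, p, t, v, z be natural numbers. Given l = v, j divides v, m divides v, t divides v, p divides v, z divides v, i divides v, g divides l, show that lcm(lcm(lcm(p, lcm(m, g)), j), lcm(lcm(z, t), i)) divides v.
l = v and g divides l, hence g divides v. Because m divides v, lcm(m, g) divides v. Since p divides v, lcm(p, lcm(m, g)) divides v. Since j divides v, lcm(lcm(p, lcm(m, g)), j) divides v. z divides v and t divides v, therefore lcm(z, t) divides v. i divides v, so lcm(lcm(z, t), i) divides v. lcm(lcm(p, lcm(m, g)), j) divides v, so lcm(lcm(lcm(p, lcm(m, g)), j), lcm(lcm(z, t), i)) divides v.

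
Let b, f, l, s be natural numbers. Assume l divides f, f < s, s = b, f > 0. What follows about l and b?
l < b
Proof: From l divides f and f > 0, l ≤ f. Since s = b and f < s, f < b. Since l ≤ f, l < b.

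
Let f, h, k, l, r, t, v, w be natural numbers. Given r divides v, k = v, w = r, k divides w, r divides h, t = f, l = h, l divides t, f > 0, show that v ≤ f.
From w = r and k divides w, k divides r. Since k = v, v divides r. Because r divides v, r = v. From l = h and l divides t, h divides t. Since t = f, h divides f. Since r divides h, r divides f. r = v, so v divides f. Since f > 0, v ≤ f.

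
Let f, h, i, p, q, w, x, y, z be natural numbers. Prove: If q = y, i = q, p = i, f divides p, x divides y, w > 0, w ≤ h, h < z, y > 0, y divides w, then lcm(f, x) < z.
p = i and i = q, therefore p = q. Since q = y, p = y. Since f divides p, f divides y. x divides y, so lcm(f, x) divides y. Since y > 0, lcm(f, x) ≤ y. From y divides w and w > 0, y ≤ w. Since lcm(f, x) ≤ y, lcm(f, x) ≤ w. w ≤ h, so lcm(f, x) ≤ h. Since h < z, lcm(f, x) < z.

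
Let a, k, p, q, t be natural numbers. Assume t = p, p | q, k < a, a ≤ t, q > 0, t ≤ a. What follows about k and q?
k < q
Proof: Since a ≤ t and t ≤ a, a = t. k < a, so k < t. t = p, so k < p. p | q and q > 0, hence p ≤ q. Since k < p, k < q.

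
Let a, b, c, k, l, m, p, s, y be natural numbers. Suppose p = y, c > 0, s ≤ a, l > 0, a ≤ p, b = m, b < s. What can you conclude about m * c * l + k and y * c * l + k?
m * c * l + k < y * c * l + k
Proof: Because b < s and s ≤ a, b < a. p = y and a ≤ p, so a ≤ y. b < a, so b < y. From b = m, m < y. Because c > 0, by multiplying by a positive, m * c < y * c. From l > 0, by multiplying by a positive, m * c * l < y * c * l. Then m * c * l + k < y * c * l + k.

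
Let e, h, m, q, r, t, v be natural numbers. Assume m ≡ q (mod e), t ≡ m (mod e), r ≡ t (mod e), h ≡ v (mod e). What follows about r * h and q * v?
r * h ≡ q * v (mod e)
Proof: r ≡ t (mod e) and t ≡ m (mod e), therefore r ≡ m (mod e). Since m ≡ q (mod e), r ≡ q (mod e). Since h ≡ v (mod e), by multiplying congruences, r * h ≡ q * v (mod e).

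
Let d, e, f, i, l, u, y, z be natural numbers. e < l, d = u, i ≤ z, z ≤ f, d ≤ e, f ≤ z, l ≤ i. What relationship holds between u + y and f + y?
u + y < f + y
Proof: From z ≤ f and f ≤ z, z = f. d ≤ e and e < l, so d < l. Since l ≤ i and i ≤ z, l ≤ z. Since d < l, d < z. d = u, so u < z. z = f, so u < f. Then u + y < f + y.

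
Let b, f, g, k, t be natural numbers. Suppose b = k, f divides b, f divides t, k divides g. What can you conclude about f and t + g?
f divides t + g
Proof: b = k and f divides b, thus f divides k. k divides g, so f divides g. Because f divides t, f divides t + g.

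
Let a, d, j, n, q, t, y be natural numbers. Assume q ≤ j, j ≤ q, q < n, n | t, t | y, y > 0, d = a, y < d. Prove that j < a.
q ≤ j and j ≤ q, so q = j. n | t and t | y, thus n | y. Since y > 0, n ≤ y. q < n, so q < y. q = j, so j < y. d = a and y < d, so y < a. j < y, so j < a.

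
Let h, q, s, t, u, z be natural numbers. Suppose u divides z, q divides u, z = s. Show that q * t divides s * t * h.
Because z = s and u divides z, u divides s. q divides u, so q divides s. Then q * t divides s * t. Then q * t divides s * t * h.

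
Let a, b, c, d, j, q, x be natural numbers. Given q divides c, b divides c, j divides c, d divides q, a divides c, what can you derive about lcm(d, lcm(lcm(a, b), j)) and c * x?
lcm(d, lcm(lcm(a, b), j)) divides c * x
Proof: Since d divides q and q divides c, d divides c. Because a divides c and b divides c, lcm(a, b) divides c. j divides c, so lcm(lcm(a, b), j) divides c. Since d divides c, lcm(d, lcm(lcm(a, b), j)) divides c. Then lcm(d, lcm(lcm(a, b), j)) divides c * x.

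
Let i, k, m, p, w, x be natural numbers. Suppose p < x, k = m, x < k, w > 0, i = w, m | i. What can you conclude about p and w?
p < w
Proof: k = m and x < k, thus x < m. p < x, so p < m. Because i = w and m | i, m | w. From w > 0, m ≤ w. From p < m, p < w.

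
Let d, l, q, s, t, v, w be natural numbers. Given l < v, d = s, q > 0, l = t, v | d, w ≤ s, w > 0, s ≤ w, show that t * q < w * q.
From l = t and l < v, t < v. Because s ≤ w and w ≤ s, s = w. d = s and v | d, so v | s. s = w, so v | w. From w > 0, v ≤ w. t < v, so t < w. q > 0, so t * q < w * q.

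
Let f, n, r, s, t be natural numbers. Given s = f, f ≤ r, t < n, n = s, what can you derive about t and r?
t < r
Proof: n = s and s = f, thus n = f. t < n, so t < f. f ≤ r, so t < r.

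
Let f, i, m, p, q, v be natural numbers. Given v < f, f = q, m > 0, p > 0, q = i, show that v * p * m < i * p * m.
f = q and q = i, therefore f = i. v < f, so v < i. Since p > 0, v * p < i * p. Since m > 0, v * p * m < i * p * m.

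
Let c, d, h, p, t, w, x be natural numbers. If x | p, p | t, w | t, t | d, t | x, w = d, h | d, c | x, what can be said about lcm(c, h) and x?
lcm(c, h) | x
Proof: w = d and w | t, hence d | t. Since t | d, d = t. Because x | p and p | t, x | t. t | x, so t = x. Since d = t, d = x. Since h | d, h | x. c | x, so lcm(c, h) | x.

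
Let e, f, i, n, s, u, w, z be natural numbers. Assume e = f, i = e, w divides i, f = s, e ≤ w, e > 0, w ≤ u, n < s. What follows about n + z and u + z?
n + z < u + z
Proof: From i = e and w divides i, w divides e. Because e > 0, w ≤ e. e ≤ w, so w = e. Since e = f, w = f. Since f = s, w = s. Since w ≤ u, s ≤ u. n < s, so n < u. Then n + z < u + z.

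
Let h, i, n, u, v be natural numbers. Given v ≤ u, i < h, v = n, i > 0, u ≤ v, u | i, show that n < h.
Since u ≤ v and v ≤ u, u = v. Since u | i, v | i. v = n, so n | i. Since i > 0, n ≤ i. i < h, so n < h.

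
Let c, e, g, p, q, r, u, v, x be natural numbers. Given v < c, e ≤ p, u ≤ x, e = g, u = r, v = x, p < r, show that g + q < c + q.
Because e ≤ p and p < r, e < r. Because e = g, g < r. From u = r and u ≤ x, r ≤ x. g < r, so g < x. v = x and v < c, so x < c. g < x, so g < c. Then g + q < c + q.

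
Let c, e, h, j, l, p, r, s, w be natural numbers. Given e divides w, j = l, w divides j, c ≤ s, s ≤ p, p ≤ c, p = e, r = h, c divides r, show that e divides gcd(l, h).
j = l and w divides j, therefore w divides l. From e divides w, e divides l. c ≤ s and s ≤ p, so c ≤ p. Since p ≤ c, c = p. Since p = e, c = e. r = h and c divides r, so c divides h. Since c = e, e divides h. Since e divides l, e divides gcd(l, h).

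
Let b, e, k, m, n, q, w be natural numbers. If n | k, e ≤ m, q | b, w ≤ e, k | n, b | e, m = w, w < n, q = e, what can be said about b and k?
b < k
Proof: From m = w and e ≤ m, e ≤ w. w ≤ e, so w = e. q = e and q | b, hence e | b. Since b | e, e = b. Since w = e, w = b. Because n | k and k | n, n = k. Since w < n, w < k. w = b, so b < k.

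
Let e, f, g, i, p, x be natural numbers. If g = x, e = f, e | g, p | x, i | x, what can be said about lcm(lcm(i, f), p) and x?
lcm(lcm(i, f), p) | x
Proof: e = f and e | g, hence f | g. Since g = x, f | x. Since i | x, lcm(i, f) | x. Since p | x, lcm(lcm(i, f), p) | x.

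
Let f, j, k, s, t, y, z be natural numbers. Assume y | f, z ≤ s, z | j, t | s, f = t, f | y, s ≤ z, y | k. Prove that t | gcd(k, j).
Because y | f and f | y, y = f. Since f = t, y = t. Since y | k, t | k. From s ≤ z and z ≤ s, s = z. t | s, so t | z. Since z | j, t | j. Because t | k, t | gcd(k, j).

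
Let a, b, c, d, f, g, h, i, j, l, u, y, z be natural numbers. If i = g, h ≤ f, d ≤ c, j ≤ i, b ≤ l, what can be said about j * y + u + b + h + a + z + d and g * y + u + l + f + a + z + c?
j * y + u + b + h + a + z + d ≤ g * y + u + l + f + a + z + c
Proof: i = g and j ≤ i, thus j ≤ g. By multiplying by a non-negative, j * y ≤ g * y. Then j * y + u ≤ g * y + u. Since h ≤ f, h + a ≤ f + a. b ≤ l, so b + h + a ≤ l + f + a. j * y + u ≤ g * y + u, so j * y + u + b + h + a ≤ g * y + u + l + f + a. Then j * y + u + b + h + a + z ≤ g * y + u + l + f + a + z. d ≤ c, so j * y + u + b + h + a + z + d ≤ g * y + u + l + f + a + z + c.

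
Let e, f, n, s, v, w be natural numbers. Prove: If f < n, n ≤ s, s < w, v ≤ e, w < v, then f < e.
f < n and n ≤ s, therefore f < s. Since s < w, f < w. From w < v, f < v. v ≤ e, so f < e.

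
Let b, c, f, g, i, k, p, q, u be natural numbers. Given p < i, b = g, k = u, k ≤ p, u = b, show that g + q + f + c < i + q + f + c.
k = u and u = b, so k = b. From k ≤ p, b ≤ p. Since b = g, g ≤ p. Since p < i, g < i. Then g + q < i + q. Then g + q + f < i + q + f. Then g + q + f + c < i + q + f + c.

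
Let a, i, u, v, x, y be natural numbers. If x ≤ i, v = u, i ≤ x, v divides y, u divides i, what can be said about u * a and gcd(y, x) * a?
u * a divides gcd(y, x) * a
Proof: v = u and v divides y, hence u divides y. i ≤ x and x ≤ i, thus i = x. u divides i, so u divides x. Since u divides y, u divides gcd(y, x). Then u * a divides gcd(y, x) * a.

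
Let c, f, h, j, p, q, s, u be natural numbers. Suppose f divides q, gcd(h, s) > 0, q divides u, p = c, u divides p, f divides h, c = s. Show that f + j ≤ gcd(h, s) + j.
f divides q and q divides u, so f divides u. From p = c and u divides p, u divides c. c = s, so u divides s. f divides u, so f divides s. Since f divides h, f divides gcd(h, s). gcd(h, s) > 0, so f ≤ gcd(h, s). Then f + j ≤ gcd(h, s) + j.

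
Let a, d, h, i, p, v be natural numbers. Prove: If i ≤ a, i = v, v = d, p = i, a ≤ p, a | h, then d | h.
Because i = v and v = d, i = d. Because p = i and a ≤ p, a ≤ i. Since i ≤ a, a = i. a | h, so i | h. i = d, so d | h.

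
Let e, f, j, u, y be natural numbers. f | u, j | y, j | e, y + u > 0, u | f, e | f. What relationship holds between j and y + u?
j ≤ y + u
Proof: f | u and u | f, so f = u. j | e and e | f, therefore j | f. f = u, so j | u. Since j | y, j | y + u. Since y + u > 0, j ≤ y + u.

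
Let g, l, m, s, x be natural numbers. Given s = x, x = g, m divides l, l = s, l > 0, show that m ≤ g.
l = s and s = x, therefore l = x. x = g, so l = g. m divides l and l > 0, thus m ≤ l. Since l = g, m ≤ g.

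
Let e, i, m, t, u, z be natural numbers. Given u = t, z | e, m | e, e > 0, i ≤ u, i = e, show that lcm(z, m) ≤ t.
From z | e and m | e, lcm(z, m) | e. Since e > 0, lcm(z, m) ≤ e. i = e and i ≤ u, so e ≤ u. Since lcm(z, m) ≤ e, lcm(z, m) ≤ u. Since u = t, lcm(z, m) ≤ t.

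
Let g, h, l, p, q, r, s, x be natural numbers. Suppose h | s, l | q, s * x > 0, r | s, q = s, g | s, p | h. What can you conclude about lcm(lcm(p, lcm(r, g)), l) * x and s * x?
lcm(lcm(p, lcm(r, g)), l) * x ≤ s * x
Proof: p | h and h | s, thus p | s. From r | s and g | s, lcm(r, g) | s. p | s, so lcm(p, lcm(r, g)) | s. q = s and l | q, hence l | s. lcm(p, lcm(r, g)) | s, so lcm(lcm(p, lcm(r, g)), l) | s. Then lcm(lcm(p, lcm(r, g)), l) * x | s * x. Because s * x > 0, lcm(lcm(p, lcm(r, g)), l) * x ≤ s * x.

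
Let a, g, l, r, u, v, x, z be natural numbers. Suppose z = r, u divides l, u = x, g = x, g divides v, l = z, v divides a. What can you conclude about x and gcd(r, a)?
x divides gcd(r, a)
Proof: l = z and z = r, therefore l = r. u = x and u divides l, thus x divides l. Because l = r, x divides r. g divides v and v divides a, hence g divides a. g = x, so x divides a. x divides r, so x divides gcd(r, a).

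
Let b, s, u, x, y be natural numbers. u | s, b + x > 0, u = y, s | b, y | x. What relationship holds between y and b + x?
y ≤ b + x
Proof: Because u | s and s | b, u | b. Since u = y, y | b. Since y | x, y | b + x. b + x > 0, so y ≤ b + x.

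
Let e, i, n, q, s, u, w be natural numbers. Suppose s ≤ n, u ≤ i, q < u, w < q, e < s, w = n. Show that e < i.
e < s and s ≤ n, hence e < n. Since w < q and q < u, w < u. From u ≤ i, w < i. Since w = n, n < i. e < n, so e < i.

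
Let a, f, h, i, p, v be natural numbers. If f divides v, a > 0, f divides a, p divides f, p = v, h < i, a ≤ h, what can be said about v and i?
v < i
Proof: p = v and p divides f, so v divides f. Because f divides v, f = v. Since f divides a, v divides a. Since a > 0, v ≤ a. Since a ≤ h, v ≤ h. Since h < i, v < i.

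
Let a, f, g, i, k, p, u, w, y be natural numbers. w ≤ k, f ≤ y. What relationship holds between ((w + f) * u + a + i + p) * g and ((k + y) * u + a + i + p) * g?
((w + f) * u + a + i + p) * g ≤ ((k + y) * u + a + i + p) * g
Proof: From w ≤ k and f ≤ y, w + f ≤ k + y. By multiplying by a non-negative, (w + f) * u ≤ (k + y) * u. Then (w + f) * u + a ≤ (k + y) * u + a. Then (w + f) * u + a + i ≤ (k + y) * u + a + i. Then (w + f) * u + a + i + p ≤ (k + y) * u + a + i + p. By multiplying by a non-negative, ((w + f) * u + a + i + p) * g ≤ ((k + y) * u + a + i + p) * g.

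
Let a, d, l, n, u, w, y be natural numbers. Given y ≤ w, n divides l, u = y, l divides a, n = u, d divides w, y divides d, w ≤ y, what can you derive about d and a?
d divides a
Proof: Since w ≤ y and y ≤ w, w = y. d divides w, so d divides y. Since y divides d, y = d. n = u and u = y, so n = y. n divides l, so y divides l. y = d, so d divides l. l divides a, so d divides a.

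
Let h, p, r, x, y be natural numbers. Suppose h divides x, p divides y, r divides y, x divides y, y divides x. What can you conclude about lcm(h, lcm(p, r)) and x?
lcm(h, lcm(p, r)) divides x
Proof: y divides x and x divides y, so y = x. p divides y and r divides y, so lcm(p, r) divides y. y = x, so lcm(p, r) divides x. Since h divides x, lcm(h, lcm(p, r)) divides x.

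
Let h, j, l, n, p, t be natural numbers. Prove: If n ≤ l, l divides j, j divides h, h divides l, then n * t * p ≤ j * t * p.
j divides h and h divides l, therefore j divides l. Since l divides j, l = j. n ≤ l, so n ≤ j. By multiplying by a non-negative, n * t ≤ j * t. By multiplying by a non-negative, n * t * p ≤ j * t * p.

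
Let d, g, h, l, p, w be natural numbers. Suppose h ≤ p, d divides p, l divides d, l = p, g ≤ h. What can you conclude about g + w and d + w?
g + w ≤ d + w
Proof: l = p and l divides d, therefore p divides d. Since d divides p, p = d. g ≤ h and h ≤ p, hence g ≤ p. p = d, so g ≤ d. Then g + w ≤ d + w.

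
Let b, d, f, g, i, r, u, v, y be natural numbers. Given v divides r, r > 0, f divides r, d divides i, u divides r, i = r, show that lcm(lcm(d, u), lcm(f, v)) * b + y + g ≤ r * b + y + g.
i = r and d divides i, therefore d divides r. u divides r, so lcm(d, u) divides r. Because f divides r and v divides r, lcm(f, v) divides r. lcm(d, u) divides r, so lcm(lcm(d, u), lcm(f, v)) divides r. Since r > 0, lcm(lcm(d, u), lcm(f, v)) ≤ r. By multiplying by a non-negative, lcm(lcm(d, u), lcm(f, v)) * b ≤ r * b. Then lcm(lcm(d, u), lcm(f, v)) * b + y ≤ r * b + y. Then lcm(lcm(d, u), lcm(f, v)) * b + y + g ≤ r * b + y + g.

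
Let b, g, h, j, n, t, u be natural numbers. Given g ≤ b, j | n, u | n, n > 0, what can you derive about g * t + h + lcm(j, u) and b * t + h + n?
g * t + h + lcm(j, u) ≤ b * t + h + n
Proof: g ≤ b, so g * t ≤ b * t. Then g * t + h ≤ b * t + h. From j | n and u | n, lcm(j, u) | n. n > 0, so lcm(j, u) ≤ n. g * t + h ≤ b * t + h, so g * t + h + lcm(j, u) ≤ b * t + h + n.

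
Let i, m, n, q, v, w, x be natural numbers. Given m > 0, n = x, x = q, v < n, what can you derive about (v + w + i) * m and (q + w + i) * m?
(v + w + i) * m < (q + w + i) * m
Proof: n = x and x = q, therefore n = q. v < n, so v < q. Then v + w < q + w. Then v + w + i < q + w + i. m > 0, so (v + w + i) * m < (q + w + i) * m.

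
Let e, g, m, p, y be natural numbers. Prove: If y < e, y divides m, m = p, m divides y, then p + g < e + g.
y divides m and m divides y, thus y = m. m = p, so y = p. Since y < e, p < e. Then p + g < e + g.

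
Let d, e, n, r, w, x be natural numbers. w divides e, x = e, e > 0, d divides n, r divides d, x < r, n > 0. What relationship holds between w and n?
w < n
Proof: w divides e and e > 0, therefore w ≤ e. x = e and x < r, thus e < r. Since w ≤ e, w < r. Since r divides d and d divides n, r divides n. n > 0, so r ≤ n. w < r, so w < n.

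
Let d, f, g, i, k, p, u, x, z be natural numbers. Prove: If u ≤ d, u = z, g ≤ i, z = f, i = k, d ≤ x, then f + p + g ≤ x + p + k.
u = z and z = f, therefore u = f. From u ≤ d and d ≤ x, u ≤ x. u = f, so f ≤ x. Then f + p ≤ x + p. i = k and g ≤ i, so g ≤ k. f + p ≤ x + p, so f + p + g ≤ x + p + k.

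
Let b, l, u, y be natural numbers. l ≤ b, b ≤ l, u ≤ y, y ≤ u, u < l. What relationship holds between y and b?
y < b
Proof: Since l ≤ b and b ≤ l, l = b. u ≤ y and y ≤ u, thus u = y. Since u < l, y < l. From l = b, y < b.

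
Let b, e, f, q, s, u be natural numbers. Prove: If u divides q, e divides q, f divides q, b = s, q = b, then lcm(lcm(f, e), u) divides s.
q = b and b = s, hence q = s. f divides q and e divides q, therefore lcm(f, e) divides q. u divides q, so lcm(lcm(f, e), u) divides q. q = s, so lcm(lcm(f, e), u) divides s.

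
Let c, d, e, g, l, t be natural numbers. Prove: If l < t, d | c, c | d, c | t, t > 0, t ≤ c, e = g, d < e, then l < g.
From d | c and c | d, d = c. c | t and t > 0, thus c ≤ t. Because t ≤ c, c = t. Since d = c, d = t. e = g and d < e, hence d < g. Since d = t, t < g. Since l < t, l < g.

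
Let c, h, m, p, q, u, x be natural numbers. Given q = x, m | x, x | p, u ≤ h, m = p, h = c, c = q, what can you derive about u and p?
u ≤ p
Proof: m = p and m | x, thus p | x. From x | p, x = p. h = c and c = q, hence h = q. q = x, so h = x. u ≤ h, so u ≤ x. x = p, so u ≤ p.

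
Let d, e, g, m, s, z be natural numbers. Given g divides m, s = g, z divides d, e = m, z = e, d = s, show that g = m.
Because d = s and z divides d, z divides s. z = e, so e divides s. Since s = g, e divides g. Since e = m, m divides g. g divides m, so g = m.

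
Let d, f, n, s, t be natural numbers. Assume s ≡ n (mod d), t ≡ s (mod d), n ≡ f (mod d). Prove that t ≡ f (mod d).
t ≡ s (mod d) and s ≡ n (mod d), therefore t ≡ n (mod d). From n ≡ f (mod d), t ≡ f (mod d).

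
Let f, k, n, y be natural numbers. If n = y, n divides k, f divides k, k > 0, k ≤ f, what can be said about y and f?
y divides f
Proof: f divides k and k > 0, hence f ≤ k. k ≤ f, so k = f. n = y and n divides k, therefore y divides k. Since k = f, y divides f.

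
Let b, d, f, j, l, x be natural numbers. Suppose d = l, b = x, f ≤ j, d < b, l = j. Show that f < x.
d = l and l = j, therefore d = j. b = x and d < b, so d < x. Since d = j, j < x. Since f ≤ j, f < x.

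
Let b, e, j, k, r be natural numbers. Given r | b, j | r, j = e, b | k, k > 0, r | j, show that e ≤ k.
r | j and j | r, therefore r = j. j = e, so r = e. r | b and b | k, so r | k. Since r = e, e | k. Since k > 0, e ≤ k.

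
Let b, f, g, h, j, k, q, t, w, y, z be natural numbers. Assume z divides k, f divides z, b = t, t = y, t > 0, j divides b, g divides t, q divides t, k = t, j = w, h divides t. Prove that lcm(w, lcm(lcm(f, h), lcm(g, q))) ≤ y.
b = t and j divides b, therefore j divides t. Since j = w, w divides t. k = t and z divides k, so z divides t. Since f divides z, f divides t. Since h divides t, lcm(f, h) divides t. g divides t and q divides t, therefore lcm(g, q) divides t. lcm(f, h) divides t, so lcm(lcm(f, h), lcm(g, q)) divides t. w divides t, so lcm(w, lcm(lcm(f, h), lcm(g, q))) divides t. t > 0, so lcm(w, lcm(lcm(f, h), lcm(g, q))) ≤ t. t = y, so lcm(w, lcm(lcm(f, h), lcm(g, q))) ≤ y.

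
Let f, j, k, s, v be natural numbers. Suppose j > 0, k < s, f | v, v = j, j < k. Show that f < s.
Since v = j and f | v, f | j. Because j > 0, f ≤ j. j < k, so f < k. Because k < s, f < s.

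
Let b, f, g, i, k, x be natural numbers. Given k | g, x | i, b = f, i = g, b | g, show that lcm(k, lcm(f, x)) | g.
Since b = f and b | g, f | g. i = g and x | i, therefore x | g. f | g, so lcm(f, x) | g. k | g, so lcm(k, lcm(f, x)) | g.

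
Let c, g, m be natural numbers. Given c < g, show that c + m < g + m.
c < g. By adding to both sides, c + m < g + m.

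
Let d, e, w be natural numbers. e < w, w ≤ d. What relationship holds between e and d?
e < d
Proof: Since e < w and w ≤ d, by transitivity, e < d.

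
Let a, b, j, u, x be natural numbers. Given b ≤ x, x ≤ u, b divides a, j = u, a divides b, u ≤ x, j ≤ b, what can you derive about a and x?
a = x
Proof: Since u ≤ x and x ≤ u, u = x. From j = u, j = x. Since j ≤ b, x ≤ b. b ≤ x, so x = b. b divides a and a divides b, so b = a. x = b, so x = a. Then a = x.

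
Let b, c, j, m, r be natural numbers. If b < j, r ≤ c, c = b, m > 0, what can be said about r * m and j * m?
r * m < j * m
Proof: c = b and r ≤ c, so r ≤ b. From b < j, r < j. Since m > 0, by multiplying by a positive, r * m < j * m.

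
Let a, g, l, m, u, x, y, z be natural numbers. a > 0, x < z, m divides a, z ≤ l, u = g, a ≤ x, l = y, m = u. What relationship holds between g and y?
g < y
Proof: m = u and u = g, hence m = g. Because m divides a, g divides a. From a > 0, g ≤ a. x < z and z ≤ l, thus x < l. a ≤ x, so a < l. g ≤ a, so g < l. Since l = y, g < y.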